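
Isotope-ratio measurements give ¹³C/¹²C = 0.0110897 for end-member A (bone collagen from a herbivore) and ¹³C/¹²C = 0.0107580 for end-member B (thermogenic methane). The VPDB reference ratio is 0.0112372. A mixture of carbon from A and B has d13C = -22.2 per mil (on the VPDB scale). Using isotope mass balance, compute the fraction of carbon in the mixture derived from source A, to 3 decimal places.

0.693

δ_A = (0.0110897/0.0112372 − 1)×1000 = (0.986874 − 1)×1000 = -13.126 per mil
δ_B = (0.0107580/0.0112372 − 1)×1000 = (0.957356 − 1)×1000 = -42.644 per mil
f_A = (δ_mix − δ_B)/(δ_A − δ_B) = (-22.2 − (-42.644))/(-13.126 − (-42.644))
f_A = 20.444 / 29.518 = 0.6926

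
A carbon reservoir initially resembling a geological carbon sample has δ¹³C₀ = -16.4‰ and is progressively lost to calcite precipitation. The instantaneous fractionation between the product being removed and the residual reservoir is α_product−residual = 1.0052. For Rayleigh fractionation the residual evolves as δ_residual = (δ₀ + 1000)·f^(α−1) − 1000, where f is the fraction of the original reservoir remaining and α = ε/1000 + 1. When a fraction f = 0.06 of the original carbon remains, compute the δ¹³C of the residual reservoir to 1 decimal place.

-30.7‰

Rayleigh residual: δ_res = (δ₀ + 1000)·f^(α−1) − 1000
α − 1 = 0.00520
f^(α−1) = 0.06^(0.00520) = 0.985477
δ_res = (-16.4 + 1000) × 0.985477 − 1000 = 969.315 − 1000 = -30.69‰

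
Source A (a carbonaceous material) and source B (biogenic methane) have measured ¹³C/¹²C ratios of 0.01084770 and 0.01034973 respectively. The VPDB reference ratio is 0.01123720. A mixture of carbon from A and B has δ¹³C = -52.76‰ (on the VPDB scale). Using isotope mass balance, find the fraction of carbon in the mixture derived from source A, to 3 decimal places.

0.592

δ_A = (0.01084770/0.01123720 − 1)×1000 = (0.965338 − 1)×1000 = -34.662‰
δ_B = (0.01034973/0.01123720 − 1)×1000 = (0.921024 − 1)×1000 = -78.976‰
f_A = (δ_mix − δ_B)/(δ_A − δ_B) = (-52.76 − (-78.976))/(-34.662 − (-78.976))
f_A = 26.216 / 44.314 = 0.5916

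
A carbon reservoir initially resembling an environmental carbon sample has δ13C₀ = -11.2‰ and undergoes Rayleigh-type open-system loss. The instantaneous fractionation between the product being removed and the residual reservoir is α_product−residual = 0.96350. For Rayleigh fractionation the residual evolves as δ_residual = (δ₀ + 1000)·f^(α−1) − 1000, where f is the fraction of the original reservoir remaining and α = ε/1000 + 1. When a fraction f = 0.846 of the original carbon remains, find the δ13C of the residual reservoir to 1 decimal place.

Rayleigh residual: δ_res = (δ₀ + 1000)·f^(α−1) − 1000
α − 1 = -0.03650
f^(α−1) = 0.846^(-0.03650) = 1.006123
δ_res = (-11.2 + 1000) × 1.006123 − 1000 = 994.854 − 1000 = -5.15‰

-5.1‰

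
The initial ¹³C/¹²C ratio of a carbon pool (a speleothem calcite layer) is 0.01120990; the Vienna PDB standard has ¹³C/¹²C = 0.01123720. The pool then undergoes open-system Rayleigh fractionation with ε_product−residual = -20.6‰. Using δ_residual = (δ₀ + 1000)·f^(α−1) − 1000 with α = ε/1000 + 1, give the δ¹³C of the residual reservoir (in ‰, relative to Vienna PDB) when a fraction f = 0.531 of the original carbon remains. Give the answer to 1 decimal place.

δ₀ = (0.01120990/0.01123720 − 1)×1000 = (0.997571 − 1)×1000 = -2.429‰
α − 1 = ε/1000 = -0.0206
f^(α−1) = 0.531^(-0.0206) = 1.013125
δ_res = (-2.429 + 1000) × 1.013125 − 1000 = 1010.664 − 1000 = 10.66‰

10.7‰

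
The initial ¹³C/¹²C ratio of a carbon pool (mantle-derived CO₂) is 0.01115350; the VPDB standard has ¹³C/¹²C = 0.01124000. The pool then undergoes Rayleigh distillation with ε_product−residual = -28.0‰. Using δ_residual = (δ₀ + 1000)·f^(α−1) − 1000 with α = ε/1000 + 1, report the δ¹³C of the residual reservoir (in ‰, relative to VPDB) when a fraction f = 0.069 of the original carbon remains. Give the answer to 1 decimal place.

69.4‰

δ₀ = (0.01115350/0.01124000 − 1)×1000 = (0.992304 − 1)×1000 = -7.696‰
α − 1 = ε/1000 = -0.0280
f^(α−1) = 0.069^(-0.0280) = 1.077736
δ_res = (-7.696 + 1000) × 1.077736 − 1000 = 1069.442 − 1000 = 69.44‰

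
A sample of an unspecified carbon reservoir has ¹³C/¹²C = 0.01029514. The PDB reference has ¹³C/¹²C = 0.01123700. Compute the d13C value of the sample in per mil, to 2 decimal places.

-83.82 per mil

d13C = (R_sample / R_standard − 1) × 1000
R_sample / R_standard = 0.01029514 / 0.01123700 = 0.916182
d13C = (0.916182 − 1) × 1000 = -83.818 per mil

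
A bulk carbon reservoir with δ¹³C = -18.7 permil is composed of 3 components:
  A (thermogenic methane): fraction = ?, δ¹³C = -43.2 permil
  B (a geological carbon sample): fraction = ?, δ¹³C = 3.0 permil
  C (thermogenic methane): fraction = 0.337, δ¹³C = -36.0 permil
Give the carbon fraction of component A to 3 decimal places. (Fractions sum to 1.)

Let f_A and f_B be the unknown fractions; fractions sum to 1 so f_A + f_B = 0.663.
Mass balance: Σ fᵢ·δᵢ = δ_bulk ⇒ f_A·(-43.2) + f_B·(3.0) = -18.7 − (-12.132) = -6.568
Substitute f_B = 0.663 − f_A:
f_A·(-43.2 − 3.0) = -6.568 − 0.663×(3.0) = -8.557
f_A = -8.557 / -46.2 = 0.1852

0.185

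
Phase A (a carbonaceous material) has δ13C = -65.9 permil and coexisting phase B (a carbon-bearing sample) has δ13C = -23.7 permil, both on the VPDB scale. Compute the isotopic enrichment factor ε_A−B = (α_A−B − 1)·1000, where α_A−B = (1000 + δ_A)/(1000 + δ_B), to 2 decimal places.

-43.22 permil

α_A−B = (1000 + -65.9) / (1000 + -23.7) = 934.1 / 976.3 = 0.956776
ε_A−B = (0.956776 − 1) × 1000 = -43.224 permil
(The approximation ε ≈ δ_A − δ_B would give -42.2 permil.)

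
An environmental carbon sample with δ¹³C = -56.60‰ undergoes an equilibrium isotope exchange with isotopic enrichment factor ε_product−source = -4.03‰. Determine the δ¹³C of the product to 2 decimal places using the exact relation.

To first order, δ_product ≈ δ_source + ε = -60.63‰.
Exactly, δ_product = (δ_source + 1000)·(ε/1000 + 1) − 1000.
δ_product = (-56.60 + 1000) × (-4.03/1000 + 1) − 1000
δ_product = -60.402‰

-60.40‰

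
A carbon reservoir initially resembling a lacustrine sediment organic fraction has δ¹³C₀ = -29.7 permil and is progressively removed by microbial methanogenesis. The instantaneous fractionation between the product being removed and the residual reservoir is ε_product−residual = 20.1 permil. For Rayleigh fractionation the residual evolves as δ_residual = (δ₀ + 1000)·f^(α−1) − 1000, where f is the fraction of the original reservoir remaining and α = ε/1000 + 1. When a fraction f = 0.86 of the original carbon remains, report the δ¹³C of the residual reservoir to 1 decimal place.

Rayleigh residual: δ_res = (δ₀ + 1000)·f^(α−1) − 1000
α = ε/1000 + 1 = 1.02010, so α − 1 = 0.02010
f^(α−1) = 0.86^(0.02010) = 0.996973
δ_res = (-29.7 + 1000) × 0.996973 − 1000 = 967.363 − 1000 = -32.64 permil

-32.6 permil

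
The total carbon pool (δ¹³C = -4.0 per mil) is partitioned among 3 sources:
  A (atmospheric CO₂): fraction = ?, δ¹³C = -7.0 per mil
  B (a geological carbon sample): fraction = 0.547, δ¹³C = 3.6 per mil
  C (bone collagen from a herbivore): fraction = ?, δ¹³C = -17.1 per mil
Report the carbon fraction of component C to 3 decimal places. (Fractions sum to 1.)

Let f_C and f_A be the unknown fractions; fractions sum to 1 so f_C + f_A = 0.453.
Mass balance: Σ fᵢ·δᵢ = δ_bulk ⇒ f_C·(-17.1) + f_A·(-7.0) = -4.0 − (1.969) = -5.969
Substitute f_A = 0.453 − f_C:
f_C·(-17.1 − -7.0) = -5.969 − 0.453×(-7.0) = -2.798
f_C = -2.798 / -10.1 = 0.2770

0.277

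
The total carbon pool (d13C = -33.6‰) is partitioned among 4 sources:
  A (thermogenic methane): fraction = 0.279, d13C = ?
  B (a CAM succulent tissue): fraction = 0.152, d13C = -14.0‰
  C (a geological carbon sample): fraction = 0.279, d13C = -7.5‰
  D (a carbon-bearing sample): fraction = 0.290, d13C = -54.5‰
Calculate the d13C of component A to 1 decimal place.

Isotope mass balance: δ_bulk = Σ fᵢ·δᵢ.
-33.6 = 0.279×δ_A + 0.152×(-14.0) + 0.279×(-7.5) + 0.290×(-54.5)
0.279·δ_A = -33.6 − (-20.026) = -13.575
δ_A = -13.575 / 0.279 = -48.65‰

-48.7‰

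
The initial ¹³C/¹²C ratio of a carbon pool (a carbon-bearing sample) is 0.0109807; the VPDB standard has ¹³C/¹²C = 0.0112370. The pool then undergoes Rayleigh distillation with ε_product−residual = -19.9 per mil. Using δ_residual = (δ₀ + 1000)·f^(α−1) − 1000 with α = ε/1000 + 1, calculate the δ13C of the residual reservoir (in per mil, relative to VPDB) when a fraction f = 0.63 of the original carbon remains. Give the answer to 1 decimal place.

δ₀ = (0.0109807/0.0112370 − 1)×1000 = (0.977191 − 1)×1000 = -22.809 per mil
α − 1 = ε/1000 = -0.0199
f^(α−1) = 0.63^(-0.0199) = 1.009237
δ_res = (-22.809 + 1000) × 1.009237 − 1000 = 986.218 − 1000 = -13.78 per mil

-13.8 per mil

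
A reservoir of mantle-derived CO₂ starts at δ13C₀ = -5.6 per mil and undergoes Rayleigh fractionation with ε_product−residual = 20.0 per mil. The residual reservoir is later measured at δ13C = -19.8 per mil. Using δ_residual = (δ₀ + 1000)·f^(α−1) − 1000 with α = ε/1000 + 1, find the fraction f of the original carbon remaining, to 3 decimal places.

0.487

α − 1 = ε/1000 = 0.0200
(δ_res + 1000)/(δ₀ + 1000) = (-19.8 + 1000)/(-5.6 + 1000) = 980.2/994.4 = 0.985720
f = 0.985720^(1/0.0200) = exp(ln(0.985720)/0.0200) = exp(-0.01438/0.0200)
f = exp(-0.7191) = 0.4872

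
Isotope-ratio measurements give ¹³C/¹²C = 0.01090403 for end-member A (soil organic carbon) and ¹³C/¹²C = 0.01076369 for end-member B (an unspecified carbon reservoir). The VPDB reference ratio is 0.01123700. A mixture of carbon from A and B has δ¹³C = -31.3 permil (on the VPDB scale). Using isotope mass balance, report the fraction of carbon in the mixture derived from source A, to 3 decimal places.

δ_A = (0.01090403/0.01123700 − 1)×1000 = (0.970368 − 1)×1000 = -29.632 permil
δ_B = (0.01076369/0.01123700 − 1)×1000 = (0.957879 − 1)×1000 = -42.121 permil
f_A = (δ_mix − δ_B)/(δ_A − δ_B) = (-31.3 − (-42.121))/(-29.632 − (-42.121))
f_A = 10.821 / 12.489 = 0.8664

0.866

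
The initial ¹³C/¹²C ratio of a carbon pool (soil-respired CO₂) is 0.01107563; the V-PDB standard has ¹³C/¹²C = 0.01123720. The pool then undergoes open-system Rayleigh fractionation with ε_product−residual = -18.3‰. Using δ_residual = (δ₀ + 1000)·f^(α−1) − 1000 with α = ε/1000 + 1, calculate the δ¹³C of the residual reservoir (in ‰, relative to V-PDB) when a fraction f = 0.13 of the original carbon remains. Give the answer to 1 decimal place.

δ₀ = (0.01107563/0.01123720 − 1)×1000 = (0.985622 − 1)×1000 = -14.378‰
α − 1 = ε/1000 = -0.0183
f^(α−1) = 0.13^(-0.0183) = 1.038042
δ_res = (-14.378 + 1000) × 1.038042 − 1000 = 1023.117 − 1000 = 23.12‰

23.1‰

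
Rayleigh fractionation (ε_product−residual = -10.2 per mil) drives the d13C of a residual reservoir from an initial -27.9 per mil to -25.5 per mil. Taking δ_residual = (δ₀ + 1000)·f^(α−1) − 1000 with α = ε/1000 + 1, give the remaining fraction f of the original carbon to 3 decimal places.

0.785

α − 1 = ε/1000 = -0.0102
(δ_res + 1000)/(δ₀ + 1000) = (-25.5 + 1000)/(-27.9 + 1000) = 974.5/972.1 = 1.002469
f = 1.002469^(1/-0.0102) = exp(ln(1.002469)/-0.0102) = exp(0.00247/-0.0102)
f = exp(-0.2417) = 0.7853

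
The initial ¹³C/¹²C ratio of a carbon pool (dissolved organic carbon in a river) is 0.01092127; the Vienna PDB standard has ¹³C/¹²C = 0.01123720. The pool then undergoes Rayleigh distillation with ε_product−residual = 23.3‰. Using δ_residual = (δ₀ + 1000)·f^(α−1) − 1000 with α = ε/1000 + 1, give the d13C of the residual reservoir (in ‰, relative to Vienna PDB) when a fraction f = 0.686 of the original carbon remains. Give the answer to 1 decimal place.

-36.6‰

δ₀ = (0.01092127/0.01123720 − 1)×1000 = (0.971885 − 1)×1000 = -28.115‰
α − 1 = ε/1000 = 0.0233
f^(α−1) = 0.686^(0.0233) = 0.991257
δ_res = (-28.115 + 1000) × 0.991257 − 1000 = 963.388 − 1000 = -36.61‰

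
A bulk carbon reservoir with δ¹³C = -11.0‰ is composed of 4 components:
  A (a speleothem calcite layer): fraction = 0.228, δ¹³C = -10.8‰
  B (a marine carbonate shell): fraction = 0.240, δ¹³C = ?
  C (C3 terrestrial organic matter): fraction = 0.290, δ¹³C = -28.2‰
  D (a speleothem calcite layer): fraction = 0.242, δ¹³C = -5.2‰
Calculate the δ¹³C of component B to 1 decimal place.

Isotope mass balance: δ_bulk = Σ fᵢ·δᵢ.
-11.0 = 0.228×(-10.8) + 0.240×δ_B + 0.290×(-28.2) + 0.242×(-5.2)
0.240·δ_B = -11.0 − (-11.899) = 0.899
δ_B = 0.899 / 0.240 = 3.74‰

3.7‰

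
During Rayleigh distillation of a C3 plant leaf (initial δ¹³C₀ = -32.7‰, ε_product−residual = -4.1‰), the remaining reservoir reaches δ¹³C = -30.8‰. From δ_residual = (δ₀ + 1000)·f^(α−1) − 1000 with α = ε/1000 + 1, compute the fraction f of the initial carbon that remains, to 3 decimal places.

α − 1 = ε/1000 = -0.0041
(δ_res + 1000)/(δ₀ + 1000) = (-30.8 + 1000)/(-32.7 + 1000) = 969.2/967.3 = 1.001964
f = 1.001964^(1/-0.0041) = exp(ln(1.001964)/-0.0041) = exp(0.00196/-0.0041)
f = exp(-0.4786) = 0.6196

0.620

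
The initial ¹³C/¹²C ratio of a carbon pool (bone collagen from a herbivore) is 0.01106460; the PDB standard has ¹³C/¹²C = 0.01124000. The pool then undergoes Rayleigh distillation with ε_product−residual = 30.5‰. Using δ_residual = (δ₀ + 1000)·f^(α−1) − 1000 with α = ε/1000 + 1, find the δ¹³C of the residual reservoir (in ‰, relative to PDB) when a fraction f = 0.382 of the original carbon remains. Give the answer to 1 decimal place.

δ₀ = (0.01106460/0.01124000 − 1)×1000 = (0.984395 − 1)×1000 = -15.605‰
α − 1 = ε/1000 = 0.0305
f^(α−1) = 0.382^(0.0305) = 0.971075
δ_res = (-15.605 + 1000) × 0.971075 − 1000 = 955.922 − 1000 = -44.08‰

-44.1‰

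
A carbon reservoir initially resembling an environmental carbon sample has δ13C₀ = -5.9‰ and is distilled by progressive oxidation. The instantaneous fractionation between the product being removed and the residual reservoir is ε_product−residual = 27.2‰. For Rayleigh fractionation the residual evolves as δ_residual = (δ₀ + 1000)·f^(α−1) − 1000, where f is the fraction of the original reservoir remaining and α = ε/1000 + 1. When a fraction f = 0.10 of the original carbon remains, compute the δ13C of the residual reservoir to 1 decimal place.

Rayleigh residual: δ_res = (δ₀ + 1000)·f^(α−1) − 1000
α = ε/1000 + 1 = 1.02720, so α − 1 = 0.02720
f^(α−1) = 0.10^(0.02720) = 0.939291
δ_res = (-5.9 + 1000) × 0.939291 − 1000 = 933.749 − 1000 = -66.25‰

-66.3‰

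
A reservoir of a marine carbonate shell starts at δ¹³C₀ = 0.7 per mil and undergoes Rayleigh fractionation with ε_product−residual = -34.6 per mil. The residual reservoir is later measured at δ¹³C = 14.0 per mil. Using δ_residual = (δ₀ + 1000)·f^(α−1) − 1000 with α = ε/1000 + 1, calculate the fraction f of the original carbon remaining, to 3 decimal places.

α − 1 = ε/1000 = -0.0346
(δ_res + 1000)/(δ₀ + 1000) = (14.0 + 1000)/(0.7 + 1000) = 1014.0/1000.7 = 1.013291
f = 1.013291^(1/-0.0346) = exp(ln(1.013291)/-0.0346) = exp(0.01320/-0.0346)
f = exp(-0.3816) = 0.6828

0.683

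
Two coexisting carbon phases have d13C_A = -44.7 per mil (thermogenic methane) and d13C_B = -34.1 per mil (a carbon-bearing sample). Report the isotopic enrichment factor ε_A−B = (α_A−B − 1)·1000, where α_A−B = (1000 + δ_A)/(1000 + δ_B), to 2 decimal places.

α_A−B = (1000 + -44.7) / (1000 + -34.1) = 955.3 / 965.9 = 0.989026
ε_A−B = (0.989026 − 1) × 1000 = -10.974 per mil
(The approximation ε ≈ δ_A − δ_B would give -10.6 per mil.)

-10.97 per mil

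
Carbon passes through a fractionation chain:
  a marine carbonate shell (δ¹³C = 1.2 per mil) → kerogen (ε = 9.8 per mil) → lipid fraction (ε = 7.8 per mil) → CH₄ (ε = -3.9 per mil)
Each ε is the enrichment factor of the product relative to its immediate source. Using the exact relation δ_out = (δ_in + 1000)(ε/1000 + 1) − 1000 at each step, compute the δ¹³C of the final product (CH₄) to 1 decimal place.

14.9 per mil

step 1: δ = (1.20 + 1000)·(9.8/1000 + 1) − 1000 = 11.01 per mil
step 2: δ = (11.01 + 1000)·(7.8/1000 + 1) − 1000 = 18.90 per mil
step 3: δ = (18.90 + 1000)·(-3.9/1000 + 1) − 1000 = 14.92 per mil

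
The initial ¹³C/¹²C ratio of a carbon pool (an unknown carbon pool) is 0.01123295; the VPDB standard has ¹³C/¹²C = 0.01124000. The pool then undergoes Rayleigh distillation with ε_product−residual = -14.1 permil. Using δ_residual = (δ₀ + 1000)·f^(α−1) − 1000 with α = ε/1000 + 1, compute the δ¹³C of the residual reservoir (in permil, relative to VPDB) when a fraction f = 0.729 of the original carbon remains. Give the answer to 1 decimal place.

3.8 permil

δ₀ = (0.01123295/0.01124000 − 1)×1000 = (0.999373 − 1)×1000 = -0.627 permil
α − 1 = ε/1000 = -0.0141
f^(α−1) = 0.729^(-0.0141) = 1.004467
δ_res = (-0.627 + 1000) × 1.004467 − 1000 = 1003.837 − 1000 = 3.84 permil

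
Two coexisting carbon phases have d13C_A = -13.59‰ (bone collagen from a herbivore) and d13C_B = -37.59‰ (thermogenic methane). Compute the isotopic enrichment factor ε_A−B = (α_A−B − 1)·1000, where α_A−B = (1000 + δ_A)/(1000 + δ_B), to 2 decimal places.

24.94‰

α_A−B = (1000 + -13.59) / (1000 + -37.59) = 986.41 / 962.41 = 1.024937
ε_A−B = (1.024937 − 1) × 1000 = 24.937‰
(The approximation ε ≈ δ_A − δ_B would give 24.00‰.)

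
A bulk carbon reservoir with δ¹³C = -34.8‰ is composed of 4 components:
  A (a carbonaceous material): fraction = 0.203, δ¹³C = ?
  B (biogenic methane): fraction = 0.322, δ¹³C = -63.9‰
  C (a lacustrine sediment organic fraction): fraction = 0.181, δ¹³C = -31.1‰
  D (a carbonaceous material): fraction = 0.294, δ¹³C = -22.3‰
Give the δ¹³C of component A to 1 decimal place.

-10.0‰

Isotope mass balance: δ_bulk = Σ fᵢ·δᵢ.
-34.8 = 0.203×δ_A + 0.322×(-63.9) + 0.181×(-31.1) + 0.294×(-22.3)
0.203·δ_A = -34.8 − (-32.761) = -2.039
δ_A = -2.039 / 0.203 = -10.04‰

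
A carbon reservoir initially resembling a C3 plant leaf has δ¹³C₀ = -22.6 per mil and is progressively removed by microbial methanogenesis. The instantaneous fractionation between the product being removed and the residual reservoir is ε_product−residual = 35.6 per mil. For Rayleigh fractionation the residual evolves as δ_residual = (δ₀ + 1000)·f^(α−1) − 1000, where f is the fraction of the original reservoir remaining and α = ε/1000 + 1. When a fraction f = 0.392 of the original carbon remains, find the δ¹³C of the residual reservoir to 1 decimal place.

-54.6 per mil

Rayleigh residual: δ_res = (δ₀ + 1000)·f^(α−1) − 1000
α = ε/1000 + 1 = 1.03560, so α − 1 = 0.03560
f^(α−1) = 0.392^(0.03560) = 0.967210
δ_res = (-22.6 + 1000) × 0.967210 − 1000 = 945.352 − 1000 = -54.65 per mil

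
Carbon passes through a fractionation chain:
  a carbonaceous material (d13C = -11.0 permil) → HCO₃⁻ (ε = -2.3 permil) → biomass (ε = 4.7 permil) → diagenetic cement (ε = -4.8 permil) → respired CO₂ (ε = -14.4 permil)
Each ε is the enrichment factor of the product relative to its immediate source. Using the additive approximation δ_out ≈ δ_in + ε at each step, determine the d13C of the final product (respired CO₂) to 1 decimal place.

step 1: δ ≈ -11.0 + (-2.3) = -13.3 permil
step 2: δ ≈ -13.3 + (4.7) = -8.6 permil
step 3: δ ≈ -8.6 + (-4.8) = -13.4 permil
step 4: δ ≈ -13.4 + (-14.4) = -27.8 permil

-27.8 permil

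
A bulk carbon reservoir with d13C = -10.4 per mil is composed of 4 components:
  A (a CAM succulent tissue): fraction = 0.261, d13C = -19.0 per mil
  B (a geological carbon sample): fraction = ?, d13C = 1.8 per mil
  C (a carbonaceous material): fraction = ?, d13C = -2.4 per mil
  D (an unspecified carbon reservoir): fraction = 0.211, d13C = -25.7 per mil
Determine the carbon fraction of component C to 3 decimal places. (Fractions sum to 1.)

Let f_C and f_B be the unknown fractions; fractions sum to 1 so f_C + f_B = 0.528.
Mass balance: Σ fᵢ·δᵢ = δ_bulk ⇒ f_C·(-2.4) + f_B·(1.8) = -10.4 − (-10.382) = -0.018
Substitute f_B = 0.528 − f_C:
f_C·(-2.4 − 1.8) = -0.018 − 0.528×(1.8) = -0.969
f_C = -0.969 / -4.2 = 0.2306

0.231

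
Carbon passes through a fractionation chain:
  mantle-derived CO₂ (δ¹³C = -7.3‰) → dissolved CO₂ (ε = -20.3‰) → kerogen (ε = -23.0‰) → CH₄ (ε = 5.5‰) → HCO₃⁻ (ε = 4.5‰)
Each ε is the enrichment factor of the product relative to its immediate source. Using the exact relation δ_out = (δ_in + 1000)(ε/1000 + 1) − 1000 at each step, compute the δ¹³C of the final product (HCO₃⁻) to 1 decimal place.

step 1: δ = (-7.30 + 1000)·(-20.3/1000 + 1) − 1000 = -27.45‰
step 2: δ = (-27.45 + 1000)·(-23.0/1000 + 1) − 1000 = -49.82‰
step 3: δ = (-49.82 + 1000)·(5.5/1000 + 1) − 1000 = -44.59‰
step 4: δ = (-44.59 + 1000)·(4.5/1000 + 1) − 1000 = -40.30‰

-40.3‰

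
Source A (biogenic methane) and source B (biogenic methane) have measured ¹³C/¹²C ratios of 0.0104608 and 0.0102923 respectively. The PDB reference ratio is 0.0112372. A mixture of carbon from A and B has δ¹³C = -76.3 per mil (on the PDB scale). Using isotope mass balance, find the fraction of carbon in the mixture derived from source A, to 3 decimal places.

0.519

δ_A = (0.0104608/0.0112372 − 1)×1000 = (0.930908 − 1)×1000 = -69.092 per mil
δ_B = (0.0102923/0.0112372 − 1)×1000 = (0.915913 − 1)×1000 = -84.087 per mil
f_A = (δ_mix − δ_B)/(δ_A − δ_B) = (-76.3 − (-84.087))/(-69.092 − (-84.087))
f_A = 7.787 / 14.995 = 0.5193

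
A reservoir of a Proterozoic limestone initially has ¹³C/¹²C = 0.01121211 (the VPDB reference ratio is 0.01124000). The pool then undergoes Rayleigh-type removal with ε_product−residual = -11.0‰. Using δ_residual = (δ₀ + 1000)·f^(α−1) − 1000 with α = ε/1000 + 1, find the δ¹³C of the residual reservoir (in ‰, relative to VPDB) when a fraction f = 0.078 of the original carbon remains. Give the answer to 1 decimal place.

δ₀ = (0.01121211/0.01124000 − 1)×1000 = (0.997519 − 1)×1000 = -2.481‰
α − 1 = ε/1000 = -0.0110
f^(α−1) = 0.078^(-0.0110) = 1.028459
δ_res = (-2.481 + 1000) × 1.028459 − 1000 = 1025.907 − 1000 = 25.91‰

25.9‰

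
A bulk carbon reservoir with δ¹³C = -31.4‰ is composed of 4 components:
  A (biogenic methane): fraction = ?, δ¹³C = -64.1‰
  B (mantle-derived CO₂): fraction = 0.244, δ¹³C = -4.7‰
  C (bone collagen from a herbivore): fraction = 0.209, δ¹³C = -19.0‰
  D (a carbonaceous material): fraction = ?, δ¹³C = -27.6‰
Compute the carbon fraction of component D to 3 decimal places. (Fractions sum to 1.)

0.241

Let f_D and f_A be the unknown fractions; fractions sum to 1 so f_D + f_A = 0.547.
Mass balance: Σ fᵢ·δᵢ = δ_bulk ⇒ f_D·(-27.6) + f_A·(-64.1) = -31.4 − (-5.118) = -26.282
Substitute f_A = 0.547 − f_D:
f_D·(-27.6 − -64.1) = -26.282 − 0.547×(-64.1) = 8.780
f_D = 8.780 / 36.5 = 0.2406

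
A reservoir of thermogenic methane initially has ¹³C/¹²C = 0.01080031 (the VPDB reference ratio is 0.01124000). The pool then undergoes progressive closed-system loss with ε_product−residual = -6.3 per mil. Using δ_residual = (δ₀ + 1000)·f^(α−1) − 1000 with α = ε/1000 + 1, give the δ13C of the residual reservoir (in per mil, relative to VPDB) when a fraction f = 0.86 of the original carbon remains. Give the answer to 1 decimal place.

δ₀ = (0.01080031/0.01124000 − 1)×1000 = (0.960882 − 1)×1000 = -39.118 per mil
α − 1 = ε/1000 = -0.0063
f^(α−1) = 0.86^(-0.0063) = 1.000951
δ_res = (-39.118 + 1000) × 1.000951 − 1000 = 961.795 − 1000 = -38.20 per mil

-38.2 per mil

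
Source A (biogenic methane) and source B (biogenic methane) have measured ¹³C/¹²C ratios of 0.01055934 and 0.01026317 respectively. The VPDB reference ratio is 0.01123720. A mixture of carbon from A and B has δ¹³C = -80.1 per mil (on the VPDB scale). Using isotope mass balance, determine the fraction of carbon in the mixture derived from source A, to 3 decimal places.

0.250

δ_A = (0.01055934/0.01123720 − 1)×1000 = (0.939677 − 1)×1000 = -60.323 per mil
δ_B = (0.01026317/0.01123720 − 1)×1000 = (0.913321 − 1)×1000 = -86.679 per mil
f_A = (δ_mix − δ_B)/(δ_A − δ_B) = (-80.1 − (-86.679))/(-60.323 − (-86.679))
f_A = 6.579 / 26.356 = 0.2496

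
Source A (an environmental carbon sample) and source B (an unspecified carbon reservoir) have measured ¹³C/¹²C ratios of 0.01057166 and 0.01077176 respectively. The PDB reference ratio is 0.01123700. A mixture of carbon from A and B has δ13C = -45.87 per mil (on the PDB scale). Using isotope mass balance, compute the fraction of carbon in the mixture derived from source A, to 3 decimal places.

0.251

δ_A = (0.01057166/0.01123700 − 1)×1000 = (0.940790 − 1)×1000 = -59.210 per mil
δ_B = (0.01077176/0.01123700 − 1)×1000 = (0.958597 − 1)×1000 = -41.403 per mil
f_A = (δ_mix − δ_B)/(δ_A − δ_B) = (-45.87 − (-41.403))/(-59.210 − (-41.403))
f_A = -4.467 / -17.807 = 0.2509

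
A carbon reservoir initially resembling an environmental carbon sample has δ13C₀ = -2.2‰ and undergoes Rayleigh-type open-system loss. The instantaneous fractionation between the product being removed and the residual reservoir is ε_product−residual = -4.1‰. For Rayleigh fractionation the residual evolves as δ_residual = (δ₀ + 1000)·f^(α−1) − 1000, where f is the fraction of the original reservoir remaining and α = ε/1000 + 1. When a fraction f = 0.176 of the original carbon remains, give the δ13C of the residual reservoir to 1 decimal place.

4.9‰

Rayleigh residual: δ_res = (δ₀ + 1000)·f^(α−1) − 1000
α = ε/1000 + 1 = 0.99590, so α − 1 = -0.00410
f^(α−1) = 0.176^(-0.00410) = 1.007148
δ_res = (-2.2 + 1000) × 1.007148 − 1000 = 1004.933 − 1000 = 4.93‰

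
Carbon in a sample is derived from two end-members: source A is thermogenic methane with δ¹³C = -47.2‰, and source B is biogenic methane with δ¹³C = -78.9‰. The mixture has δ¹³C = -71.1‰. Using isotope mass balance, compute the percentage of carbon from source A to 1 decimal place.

24.6%

δ_mix = f_A·δ_A + (1 − f_A)·δ_B  ⇒  f_A = (δ_mix − δ_B)/(δ_A − δ_B)
f_A = (-71.1 − (-78.9)) / (-47.2 − (-78.9))
f_A = 7.8 / 31.7 = 0.2461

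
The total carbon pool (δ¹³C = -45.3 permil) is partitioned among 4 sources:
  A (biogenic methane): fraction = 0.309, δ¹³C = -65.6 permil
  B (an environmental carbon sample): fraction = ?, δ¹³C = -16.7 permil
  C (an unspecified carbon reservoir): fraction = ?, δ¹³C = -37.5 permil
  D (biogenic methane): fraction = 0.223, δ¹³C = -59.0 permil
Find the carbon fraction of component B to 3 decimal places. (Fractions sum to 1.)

Let f_B and f_C be the unknown fractions; fractions sum to 1 so f_B + f_C = 0.468.
Mass balance: Σ fᵢ·δᵢ = δ_bulk ⇒ f_B·(-16.7) + f_C·(-37.5) = -45.3 − (-33.427) = -11.873
Substitute f_C = 0.468 − f_B:
f_B·(-16.7 − -37.5) = -11.873 − 0.468×(-37.5) = 5.677
f_B = 5.677 / 20.8 = 0.2730

0.273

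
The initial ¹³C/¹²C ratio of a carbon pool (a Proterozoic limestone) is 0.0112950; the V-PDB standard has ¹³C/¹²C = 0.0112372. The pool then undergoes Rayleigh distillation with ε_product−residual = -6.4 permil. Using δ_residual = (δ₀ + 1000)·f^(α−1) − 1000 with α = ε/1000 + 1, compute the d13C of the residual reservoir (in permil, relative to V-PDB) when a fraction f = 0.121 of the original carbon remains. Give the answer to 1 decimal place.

18.8 permil

δ₀ = (0.0112950/0.0112372 − 1)×1000 = (1.005144 − 1)×1000 = 5.144 permil
α − 1 = ε/1000 = -0.0064
f^(α−1) = 0.121^(-0.0064) = 1.013608
δ_res = (5.144 + 1000) × 1.013608 − 1000 = 1018.822 − 1000 = 18.82 permil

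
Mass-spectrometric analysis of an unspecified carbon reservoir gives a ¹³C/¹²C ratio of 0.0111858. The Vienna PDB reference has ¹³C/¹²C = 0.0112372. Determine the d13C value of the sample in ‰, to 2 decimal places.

d13C = (R_sample / R_standard − 1) × 1000
R_sample / R_standard = 0.0111858 / 0.0112372 = 0.995426
d13C = (0.995426 − 1) × 1000 = -4.574‰

-4.57‰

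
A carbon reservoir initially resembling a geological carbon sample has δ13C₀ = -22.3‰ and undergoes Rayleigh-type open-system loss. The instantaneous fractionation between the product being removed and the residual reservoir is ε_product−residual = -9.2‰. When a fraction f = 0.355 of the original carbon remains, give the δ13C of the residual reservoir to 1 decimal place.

Rayleigh residual: δ_res = (δ₀ + 1000)·f^(α−1) − 1000
α = ε/1000 + 1 = 0.99080, so α − 1 = -0.00920
f^(α−1) = 0.355^(-0.00920) = 1.009573
δ_res = (-22.3 + 1000) × 1.009573 − 1000 = 987.060 − 1000 = -12.94‰

-12.9‰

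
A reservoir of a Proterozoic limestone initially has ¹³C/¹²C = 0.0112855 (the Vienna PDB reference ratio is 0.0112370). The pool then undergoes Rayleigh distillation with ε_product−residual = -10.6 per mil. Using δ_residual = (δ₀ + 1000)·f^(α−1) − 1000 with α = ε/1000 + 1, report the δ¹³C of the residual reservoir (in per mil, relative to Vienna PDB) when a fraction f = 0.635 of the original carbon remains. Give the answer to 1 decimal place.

9.2 per mil

δ₀ = (0.0112855/0.0112370 − 1)×1000 = (1.004316 − 1)×1000 = 4.316 per mil
α − 1 = ε/1000 = -0.0106
f^(α−1) = 0.635^(-0.0106) = 1.004825
δ_res = (4.316 + 1000) × 1.004825 − 1000 = 1009.162 − 1000 = 9.16 per mil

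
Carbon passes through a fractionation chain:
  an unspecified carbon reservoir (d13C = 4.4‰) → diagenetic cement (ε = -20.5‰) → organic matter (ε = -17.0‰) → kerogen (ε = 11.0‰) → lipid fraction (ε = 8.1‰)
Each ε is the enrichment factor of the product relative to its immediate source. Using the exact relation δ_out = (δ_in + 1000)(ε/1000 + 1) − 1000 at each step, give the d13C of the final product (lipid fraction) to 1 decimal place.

step 1: δ = (4.40 + 1000)·(-20.5/1000 + 1) − 1000 = -16.19‰
step 2: δ = (-16.19 + 1000)·(-17.0/1000 + 1) − 1000 = -32.91‰
step 3: δ = (-32.91 + 1000)·(11.0/1000 + 1) − 1000 = -22.28‰
step 4: δ = (-22.28 + 1000)·(8.1/1000 + 1) − 1000 = -14.36‰

-14.4‰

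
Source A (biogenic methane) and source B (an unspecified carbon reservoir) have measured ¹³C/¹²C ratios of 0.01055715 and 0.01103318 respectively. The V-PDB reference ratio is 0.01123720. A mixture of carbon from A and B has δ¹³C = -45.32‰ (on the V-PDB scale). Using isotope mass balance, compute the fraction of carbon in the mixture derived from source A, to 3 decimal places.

δ_A = (0.01055715/0.01123720 − 1)×1000 = (0.939482 − 1)×1000 = -60.518‰
δ_B = (0.01103318/0.01123720 − 1)×1000 = (0.981844 − 1)×1000 = -18.156‰
f_A = (δ_mix − δ_B)/(δ_A − δ_B) = (-45.32 − (-18.156))/(-60.518 − (-18.156))
f_A = -27.164 / -42.362 = 0.6412

0.641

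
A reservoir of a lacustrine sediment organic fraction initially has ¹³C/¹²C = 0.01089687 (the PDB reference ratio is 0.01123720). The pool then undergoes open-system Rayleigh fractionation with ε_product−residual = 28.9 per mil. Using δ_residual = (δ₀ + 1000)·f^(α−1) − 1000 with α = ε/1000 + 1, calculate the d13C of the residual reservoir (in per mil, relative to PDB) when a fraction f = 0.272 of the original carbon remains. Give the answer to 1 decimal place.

δ₀ = (0.01089687/0.01123720 − 1)×1000 = (0.969714 − 1)×1000 = -30.286 per mil
α − 1 = ε/1000 = 0.0289
f^(α−1) = 0.272^(0.0289) = 0.963073
δ_res = (-30.286 + 1000) × 0.963073 − 1000 = 933.905 − 1000 = -66.09 per mil

-66.1 per mil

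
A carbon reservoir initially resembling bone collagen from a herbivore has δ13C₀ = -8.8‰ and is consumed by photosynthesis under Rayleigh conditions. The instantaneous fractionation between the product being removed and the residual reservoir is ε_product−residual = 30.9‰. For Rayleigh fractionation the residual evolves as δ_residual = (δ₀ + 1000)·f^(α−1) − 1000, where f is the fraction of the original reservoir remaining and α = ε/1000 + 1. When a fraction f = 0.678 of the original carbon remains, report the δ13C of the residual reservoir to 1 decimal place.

Rayleigh residual: δ_res = (δ₀ + 1000)·f^(α−1) − 1000
α = ε/1000 + 1 = 1.03090, so α − 1 = 0.03090
f^(α−1) = 0.678^(0.03090) = 0.988064
δ_res = (-8.8 + 1000) × 0.988064 − 1000 = 979.369 − 1000 = -20.63‰

-20.6‰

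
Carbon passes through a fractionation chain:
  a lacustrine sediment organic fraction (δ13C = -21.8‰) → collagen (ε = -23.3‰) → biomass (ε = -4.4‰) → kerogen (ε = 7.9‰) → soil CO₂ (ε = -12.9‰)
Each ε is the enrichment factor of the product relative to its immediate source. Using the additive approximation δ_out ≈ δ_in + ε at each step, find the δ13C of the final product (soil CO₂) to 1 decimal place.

-54.5‰

step 1: δ ≈ -21.8 + (-23.3) = -45.1‰
step 2: δ ≈ -45.1 + (-4.4) = -49.5‰
step 3: δ ≈ -49.5 + (7.9) = -41.6‰
step 4: δ ≈ -41.6 + (-12.9) = -54.5‰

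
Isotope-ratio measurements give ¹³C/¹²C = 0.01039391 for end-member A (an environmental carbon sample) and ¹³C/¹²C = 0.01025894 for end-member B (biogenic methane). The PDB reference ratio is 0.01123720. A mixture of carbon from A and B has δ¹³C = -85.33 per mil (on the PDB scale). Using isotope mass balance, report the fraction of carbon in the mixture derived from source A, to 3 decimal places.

0.144

δ_A = (0.01039391/0.01123720 − 1)×1000 = (0.924956 − 1)×1000 = -75.044 per mil
δ_B = (0.01025894/0.01123720 − 1)×1000 = (0.912945 − 1)×1000 = -87.055 per mil
f_A = (δ_mix − δ_B)/(δ_A − δ_B) = (-85.33 − (-87.055))/(-75.044 − (-87.055))
f_A = 1.725 / 12.011 = 0.1437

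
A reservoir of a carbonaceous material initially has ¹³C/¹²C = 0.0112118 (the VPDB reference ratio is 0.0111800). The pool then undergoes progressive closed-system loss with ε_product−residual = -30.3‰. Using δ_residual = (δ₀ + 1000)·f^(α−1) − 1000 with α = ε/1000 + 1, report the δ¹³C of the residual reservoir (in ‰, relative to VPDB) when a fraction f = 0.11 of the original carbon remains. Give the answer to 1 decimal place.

72.2‰

δ₀ = (0.0112118/0.0111800 − 1)×1000 = (1.002844 − 1)×1000 = 2.844‰
α − 1 = ε/1000 = -0.0303
f^(α−1) = 0.11^(-0.0303) = 1.069168
δ_res = (2.844 + 1000) × 1.069168 − 1000 = 1072.209 − 1000 = 72.21‰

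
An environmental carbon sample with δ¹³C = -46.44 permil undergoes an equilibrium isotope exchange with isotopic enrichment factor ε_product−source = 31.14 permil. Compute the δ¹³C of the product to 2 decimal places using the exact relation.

Exactly, δ_product = (δ_source + 1000)·(ε/1000 + 1) − 1000.
δ_product = (-46.44 + 1000) × (31.14/1000 + 1) − 1000
δ_product = -16.746 permil

-16.75 permil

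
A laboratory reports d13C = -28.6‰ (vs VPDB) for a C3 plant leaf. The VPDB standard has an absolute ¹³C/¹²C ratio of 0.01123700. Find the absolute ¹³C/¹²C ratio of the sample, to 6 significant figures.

0.0109156

R_sample = R_standard × (d13C/1000 + 1)
R_sample = 0.01123700 × (-28.6/1000 + 1) = 0.01123700 × 0.971400
R_sample = 0.0109156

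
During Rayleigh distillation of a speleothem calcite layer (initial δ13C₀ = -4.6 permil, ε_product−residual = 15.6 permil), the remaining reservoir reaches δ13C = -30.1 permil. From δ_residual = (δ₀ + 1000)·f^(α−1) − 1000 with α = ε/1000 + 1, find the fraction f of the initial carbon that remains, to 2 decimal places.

α − 1 = ε/1000 = 0.0156
(δ_res + 1000)/(δ₀ + 1000) = (-30.1 + 1000)/(-4.6 + 1000) = 969.9/995.4 = 0.974382
f = 0.974382^(1/0.0156) = exp(ln(0.974382)/0.0156) = exp(-0.02595/0.0156)
f = exp(-1.6636) = 0.1895

0.19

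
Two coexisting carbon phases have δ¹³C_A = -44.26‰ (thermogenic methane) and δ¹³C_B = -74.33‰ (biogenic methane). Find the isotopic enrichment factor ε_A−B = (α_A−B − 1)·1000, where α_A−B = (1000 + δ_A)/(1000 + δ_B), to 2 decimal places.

32.48‰

α_A−B = (1000 + -44.26) / (1000 + -74.33) = 955.74 / 925.67 = 1.032485
ε_A−B = (1.032485 − 1) × 1000 = 32.485‰
(The approximation ε ≈ δ_A − δ_B would give 30.07‰.)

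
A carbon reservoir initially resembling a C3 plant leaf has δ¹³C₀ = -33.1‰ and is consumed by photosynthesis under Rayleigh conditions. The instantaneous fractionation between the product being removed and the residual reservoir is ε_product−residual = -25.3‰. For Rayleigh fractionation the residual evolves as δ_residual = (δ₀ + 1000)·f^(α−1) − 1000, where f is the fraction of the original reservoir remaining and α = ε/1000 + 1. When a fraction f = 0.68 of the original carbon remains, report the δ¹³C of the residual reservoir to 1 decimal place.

-23.6‰

Rayleigh residual: δ_res = (δ₀ + 1000)·f^(α−1) − 1000
α = ε/1000 + 1 = 0.97470, so α − 1 = -0.02530
f^(α−1) = 0.68^(-0.02530) = 1.009805
δ_res = (-33.1 + 1000) × 1.009805 − 1000 = 976.380 − 1000 = -23.62‰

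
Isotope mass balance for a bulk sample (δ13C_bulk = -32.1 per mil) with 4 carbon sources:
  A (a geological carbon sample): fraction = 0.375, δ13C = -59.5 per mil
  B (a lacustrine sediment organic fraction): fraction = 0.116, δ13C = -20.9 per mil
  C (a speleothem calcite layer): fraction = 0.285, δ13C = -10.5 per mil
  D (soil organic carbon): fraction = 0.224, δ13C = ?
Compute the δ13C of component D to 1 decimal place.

Isotope mass balance: δ_bulk = Σ fᵢ·δᵢ.
-32.1 = 0.375×(-59.5) + 0.116×(-20.9) + 0.285×(-10.5) + 0.224×δ_D
0.224·δ_D = -32.1 − (-27.729) = -4.371
δ_D = -4.371 / 0.224 = -19.51 per mil

-19.5 per mil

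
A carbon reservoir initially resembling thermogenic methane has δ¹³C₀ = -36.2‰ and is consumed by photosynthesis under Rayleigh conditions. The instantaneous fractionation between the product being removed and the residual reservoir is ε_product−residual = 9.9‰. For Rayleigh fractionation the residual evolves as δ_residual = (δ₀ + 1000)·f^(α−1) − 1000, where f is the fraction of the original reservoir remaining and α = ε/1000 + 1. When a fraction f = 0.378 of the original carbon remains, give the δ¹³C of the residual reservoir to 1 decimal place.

-45.4‰

Rayleigh residual: δ_res = (δ₀ + 1000)·f^(α−1) − 1000
α = ε/1000 + 1 = 1.00990, so α − 1 = 0.00990
f^(α−1) = 0.378^(0.00990) = 0.990415
δ_res = (-36.2 + 1000) × 0.990415 − 1000 = 954.562 − 1000 = -45.44‰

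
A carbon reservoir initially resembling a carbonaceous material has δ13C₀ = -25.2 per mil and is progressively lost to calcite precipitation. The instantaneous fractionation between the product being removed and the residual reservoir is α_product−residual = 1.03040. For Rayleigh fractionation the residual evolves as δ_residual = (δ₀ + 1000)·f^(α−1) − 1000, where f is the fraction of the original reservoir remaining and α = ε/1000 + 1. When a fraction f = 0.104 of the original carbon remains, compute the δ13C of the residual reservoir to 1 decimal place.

Rayleigh residual: δ_res = (δ₀ + 1000)·f^(α−1) − 1000
α − 1 = 0.03040
f^(α−1) = 0.104^(0.03040) = 0.933508
δ_res = (-25.2 + 1000) × 0.933508 − 1000 = 909.983 − 1000 = -90.02 per mil

-90.0 per mil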